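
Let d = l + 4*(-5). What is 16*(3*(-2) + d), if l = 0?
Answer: -416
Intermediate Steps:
d = -20 (d = 0 + 4*(-5) = 0 - 20 = -20)
16*(3*(-2) + d) = 16*(3*(-2) - 20) = 16*(-6 - 20) = 16*(-26) = -416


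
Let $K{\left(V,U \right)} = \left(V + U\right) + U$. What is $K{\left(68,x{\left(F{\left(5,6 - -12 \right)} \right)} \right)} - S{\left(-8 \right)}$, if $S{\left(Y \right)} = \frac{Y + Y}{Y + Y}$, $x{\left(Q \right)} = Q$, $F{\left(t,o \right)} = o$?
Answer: $103$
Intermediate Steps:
$S{\left(Y \right)} = 1$ ($S{\left(Y \right)} = \frac{2 Y}{2 Y} = 2 Y \frac{1}{2 Y} = 1$)
$K{\left(V,U \right)} = V + 2 U$ ($K{\left(V,U \right)} = \left(U + V\right) + U = V + 2 U$)
$K{\left(68,x{\left(F{\left(5,6 - -12 \right)} \right)} \right)} - S{\left(-8 \right)} = \left(68 + 2 \left(6 - -12\right)\right) - 1 = \left(68 + 2 \left(6 + 12\right)\right) - 1 = \left(68 + 2 \cdot 18\right) - 1 = \left(68 + 36\right) - 1 = 104 - 1 = 103$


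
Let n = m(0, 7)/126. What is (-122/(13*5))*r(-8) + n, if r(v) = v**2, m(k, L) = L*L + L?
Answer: -70012/585 ≈ -119.68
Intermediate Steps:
m(k, L) = L + L**2 (m(k, L) = L**2 + L = L + L**2)
n = 4/9 (n = (7*(1 + 7))/126 = (7*8)*(1/126) = 56*(1/126) = 4/9 ≈ 0.44444)
(-122/(13*5))*r(-8) + n = -122/(13*5)*(-8)**2 + 4/9 = -122/65*64 + 4/9 = -7808/65 + 4/9 = -70012/585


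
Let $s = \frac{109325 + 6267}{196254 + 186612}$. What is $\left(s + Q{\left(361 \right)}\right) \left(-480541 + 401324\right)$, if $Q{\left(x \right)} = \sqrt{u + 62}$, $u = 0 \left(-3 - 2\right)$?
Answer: $- \frac{4578425732}{191433} - 79217 \sqrt{62} \approx -6.4767 \cdot 10^{5}$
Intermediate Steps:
$u = 0$ ($u = 0 \left(-5\right) = 0$)
$Q{\left(x \right)} = \sqrt{62}$ ($Q{\left(x \right)} = \sqrt{0 + 62} = \sqrt{62}$)
$s = \frac{57796}{191433}$ ($s = \frac{115592}{382866} = 115592 \cdot \frac{1}{382866} = \frac{57796}{191433} \approx 0.30191$)
$\left(s + Q{\left(361 \right)}\right) \left(-480541 + 401324\right) = \left(\frac{57796}{191433} + \sqrt{62}\right) \left(-480541 + 401324\right) = \left(\frac{57796}{191433} + \sqrt{62}\right) \left(-79217\right) = - \frac{4578425732}{191433} - 79217 \sqrt{62}$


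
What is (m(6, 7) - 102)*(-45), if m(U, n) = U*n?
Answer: 2700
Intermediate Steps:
(m(6, 7) - 102)*(-45) = (6*7 - 102)*(-45) = (42 - 102)*(-45) = -60*(-45) = 2700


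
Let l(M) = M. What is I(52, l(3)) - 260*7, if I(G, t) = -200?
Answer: -2020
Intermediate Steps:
I(52, l(3)) - 260*7 = -200 - 260*7 = -200 - 1*1820 = -200 - 1820 = -2020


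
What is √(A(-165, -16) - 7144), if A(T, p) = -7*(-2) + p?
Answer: 3*I*√794 ≈ 84.534*I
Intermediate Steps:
A(T, p) = 14 + p
√(A(-165, -16) - 7144) = √((14 - 16) - 7144) = √(-2 - 7144) = √(-7146) = 3*I*√794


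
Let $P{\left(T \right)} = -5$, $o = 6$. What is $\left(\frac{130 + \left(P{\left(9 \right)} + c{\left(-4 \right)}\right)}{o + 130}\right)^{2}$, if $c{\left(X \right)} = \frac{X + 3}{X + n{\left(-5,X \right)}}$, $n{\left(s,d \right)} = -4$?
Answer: $\frac{1002001}{1183744} \approx 0.84647$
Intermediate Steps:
$c{\left(X \right)} = \frac{3 + X}{-4 + X}$ ($c{\left(X \right)} = \frac{X + 3}{X - 4} = \frac{3 + X}{-4 + X}$)
$\left(\frac{130 + \left(P{\left(9 \right)} + c{\left(-4 \right)}\right)}{o + 130}\right)^{2} = \left(\frac{130 - \left(5 - \frac{3 - 4}{-4 - 4}\right)}{6 + 130}\right)^{2} = \left(\frac{130 - \left(5 - \frac{1}{-8} \left(-1\right)\right)}{136}\right)^{2} = \left(\left(130 - \frac{39}{8}\right) \frac{1}{136}\right)^{2} = \left(\frac{1001}{8} \cdot \frac{1}{136}\right)^{2} = \left(\frac{1001}{1088}\right)^{2} = \frac{1002001}{1183744}$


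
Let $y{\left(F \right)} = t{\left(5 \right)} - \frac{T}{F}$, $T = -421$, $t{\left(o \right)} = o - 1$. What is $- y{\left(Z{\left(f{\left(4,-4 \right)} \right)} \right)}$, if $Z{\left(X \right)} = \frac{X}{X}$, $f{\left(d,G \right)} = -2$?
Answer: $-425$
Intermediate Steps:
$t{\left(o \right)} = -1 + o$ ($t{\left(o \right)} = o - 1 = -1 + o$)
$Z{\left(X \right)} = 1$
$y{\left(F \right)} = 4 + \frac{421}{F}$ ($y{\left(F \right)} = \left(-1 + 5\right) - - \frac{421}{F} = 4 + \frac{421}{F}$)
$- y{\left(Z{\left(f{\left(4,-4 \right)} \right)} \right)} = - (4 + \frac{421}{1}) = - (4 + 421 \cdot 1) = - (4 + 421) = \left(-1\right) 425 = -425$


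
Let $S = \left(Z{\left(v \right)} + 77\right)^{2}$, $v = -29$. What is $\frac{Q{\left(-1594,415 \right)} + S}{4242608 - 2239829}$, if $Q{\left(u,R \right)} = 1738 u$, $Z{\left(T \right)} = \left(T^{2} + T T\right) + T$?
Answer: $\frac{74176}{667593} \approx 0.11111$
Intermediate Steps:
$Z{\left(T \right)} = T + 2 T^{2}$ ($Z{\left(T \right)} = \left(T^{2} + T^{2}\right) + T = 2 T^{2} + T = T + 2 T^{2}$)
$S = 2992900$ ($S = \left(- 29 \left(1 + 2 \left(-29\right)\right) + 77\right)^{2} = \left(- 29 \left(1 - 58\right) + 77\right)^{2} = \left(\left(-29\right) \left(-57\right) + 77\right)^{2} = \left(1653 + 77\right)^{2} = 1730^{2} = 2992900$)
$\frac{Q{\left(-1594,415 \right)} + S}{4242608 - 2239829} = \frac{1738 \left(-1594\right) + 2992900}{4242608 - 2239829} = \frac{-2770372 + 2992900}{2002779} = 222528 \cdot \frac{1}{2002779} = \frac{74176}{667593}$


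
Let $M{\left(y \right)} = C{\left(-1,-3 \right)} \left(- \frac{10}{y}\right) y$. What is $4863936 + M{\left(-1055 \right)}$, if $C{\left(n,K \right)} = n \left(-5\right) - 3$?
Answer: $4863916$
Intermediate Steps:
$C{\left(n,K \right)} = -3 - 5 n$ ($C{\left(n,K \right)} = - 5 n - 3 = -3 - 5 n$)
$M{\left(y \right)} = -20$ ($M{\left(y \right)} = \left(-3 - -5\right) \left(- \frac{10}{y}\right) y = \left(-3 + 5\right) \left(- \frac{10}{y}\right) y = 2 \left(- \frac{10}{y}\right) y = - \frac{20}{y} y = -20$)
$4863936 + M{\left(-1055 \right)} = 4863936 - 20 = 4863916$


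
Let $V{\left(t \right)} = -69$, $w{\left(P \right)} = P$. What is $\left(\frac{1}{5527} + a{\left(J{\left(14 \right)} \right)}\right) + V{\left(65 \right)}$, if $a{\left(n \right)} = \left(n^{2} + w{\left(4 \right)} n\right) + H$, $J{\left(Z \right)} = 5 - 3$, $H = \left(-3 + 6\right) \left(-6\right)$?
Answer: $- \frac{414524}{5527} \approx -75.0$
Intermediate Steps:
$H = -18$ ($H = 3 \left(-6\right) = -18$)
$J{\left(Z \right)} = 2$
$a{\left(n \right)} = -18 + n^{2} + 4 n$ ($a{\left(n \right)} = \left(n^{2} + 4 n\right) - 18 = -18 + n^{2} + 4 n$)
$\left(\frac{1}{5527} + a{\left(J{\left(14 \right)} \right)}\right) + V{\left(65 \right)} = \left(\frac{1}{5527} + \left(-18 + 2^{2} + 4 \cdot 2\right)\right) - 69 = \left(\frac{1}{5527} + \left(-18 + 4 + 8\right)\right) - 69 = \left(\frac{1}{5527} - 6\right) - 69 = - \frac{33161}{5527} - 69 = - \frac{414524}{5527}$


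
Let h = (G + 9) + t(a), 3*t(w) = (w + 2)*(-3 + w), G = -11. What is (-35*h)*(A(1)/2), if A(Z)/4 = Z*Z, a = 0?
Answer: 280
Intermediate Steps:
A(Z) = 4*Z² (A(Z) = 4*(Z*Z) = 4*Z²)
t(w) = (-3 + w)*(2 + w)/3 (t(w) = ((w + 2)*(-3 + w))/3 = ((2 + w)*(-3 + w))/3 = ((-3 + w)*(2 + w))/3 = (-3 + w)*(2 + w)/3)
h = -4 (h = (-11 + 9) + (-2 - ⅓*0 + (⅓)*0²) = -2 + (-2 + 0 + (⅓)*0) = -2 + (-2 + 0 + 0) = -2 - 2 = -4)
(-35*h)*(A(1)/2) = (-35*(-4))*((4*1²)/2) = 140*((4*1)*(½)) = 140*(4*(½)) = 140*2 = 280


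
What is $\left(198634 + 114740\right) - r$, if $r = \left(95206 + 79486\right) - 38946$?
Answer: $177628$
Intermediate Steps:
$r = 135746$ ($r = 174692 - 38946 = 135746$)
$\left(198634 + 114740\right) - r = \left(198634 + 114740\right) - 135746 = 313374 - 135746 = 177628$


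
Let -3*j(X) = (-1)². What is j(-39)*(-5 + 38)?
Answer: -11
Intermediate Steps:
j(X) = -⅓ (j(X) = -⅓*(-1)² = -⅓*1 = -⅓)
j(-39)*(-5 + 38) = -(-5 + 38)/3 = -⅓*33 = -11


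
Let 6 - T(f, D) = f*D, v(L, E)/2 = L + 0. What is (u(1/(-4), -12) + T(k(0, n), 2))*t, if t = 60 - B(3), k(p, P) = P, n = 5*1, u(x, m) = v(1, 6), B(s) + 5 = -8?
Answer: -146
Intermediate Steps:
B(s) = -13 (B(s) = -5 - 8 = -13)
v(L, E) = 2*L (v(L, E) = 2*(L + 0) = 2*L)
u(x, m) = 2 (u(x, m) = 2*1 = 2)
n = 5
t = 73 (t = 60 - 1*(-13) = 60 + 13 = 73)
T(f, D) = 6 - D*f (T(f, D) = 6 - f*D = 6 - D*f)
(u(1/(-4), -12) + T(k(0, n), 2))*t = (2 + (6 - 1*2*5))*73 = (2 + (6 - 10))*73 = (2 - 4)*73 = -2*73 = -146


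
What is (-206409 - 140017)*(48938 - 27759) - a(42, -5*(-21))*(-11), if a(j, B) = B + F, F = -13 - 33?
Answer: -7336955605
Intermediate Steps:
F = -46
a(j, B) = -46 + B (a(j, B) = B - 46 = -46 + B)
(-206409 - 140017)*(48938 - 27759) - a(42, -5*(-21))*(-11) = (-206409 - 140017)*(48938 - 27759) - (-46 - 5*(-21))*(-11) = -346426*21179 - (-46 + 105)*(-11) = -7336956254 - 59*(-11) = -7336956254 - 1*(-649) = -7336956254 + 649 = -7336955605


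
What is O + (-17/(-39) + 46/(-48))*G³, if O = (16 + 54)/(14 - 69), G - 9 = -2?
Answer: -619367/3432 ≈ -180.47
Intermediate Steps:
G = 7 (G = 9 - 2 = 7)
O = -14/11 (O = 70/(-55) = 70*(-1/55) = -14/11 ≈ -1.2727)
O + (-17/(-39) + 46/(-48))*G³ = -14/11 + (-17/(-39) + 46/(-48))*7³ = -14/11 + (-17*(-1/39) + 46*(-1/48))*343 = -14/11 + (17/39 - 23/24)*343 = -14/11 - 163/312*343 = -14/11 - 55909/312 = -619367/3432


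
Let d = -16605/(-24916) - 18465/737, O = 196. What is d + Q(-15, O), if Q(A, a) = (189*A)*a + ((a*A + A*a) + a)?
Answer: -10308459351703/18363092 ≈ -5.6137e+5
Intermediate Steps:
d = -447836055/18363092 (d = -16605*(-1/24916) - 18465*1/737 = 16605/24916 - 18465/737 = -447836055/18363092 ≈ -24.388)
Q(A, a) = a + 191*A*a (Q(A, a) = 189*A*a + ((A*a + A*a) + a) = 189*A*a + (2*A*a + a) = 189*A*a + (a + 2*A*a) = a + 191*A*a)
d + Q(-15, O) = -447836055/18363092 + 196*(1 + 191*(-15)) = -447836055/18363092 + 196*(1 - 2865) = -447836055/18363092 + 196*(-2864) = -447836055/18363092 - 561344 = -10308459351703/18363092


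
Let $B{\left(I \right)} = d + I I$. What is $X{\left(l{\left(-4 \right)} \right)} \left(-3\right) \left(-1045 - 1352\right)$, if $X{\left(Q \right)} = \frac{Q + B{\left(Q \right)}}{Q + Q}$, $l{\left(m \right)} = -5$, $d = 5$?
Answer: $- \frac{35955}{2} \approx -17978.0$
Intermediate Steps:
$B{\left(I \right)} = 5 + I^{2}$ ($B{\left(I \right)} = 5 + I I = 5 + I^{2}$)
$X{\left(Q \right)} = \frac{5 + Q + Q^{2}}{2 Q}$ ($X{\left(Q \right)} = \frac{Q + \left(5 + Q^{2}\right)}{Q + Q} = \frac{5 + Q + Q^{2}}{2 Q}$)
$X{\left(l{\left(-4 \right)} \right)} \left(-3\right) \left(-1045 - 1352\right) = \frac{5 - 5 + \left(-5\right)^{2}}{2 \left(-5\right)} \left(-3\right) \left(-1045 - 1352\right) = \frac{1}{2} \left(- \frac{1}{5}\right) \left(5 - 5 + 25\right) \left(-3\right) \left(-1045 - 1352\right) = \frac{1}{2} \left(- \frac{1}{5}\right) 25 \left(-3\right) \left(-2397\right) = \left(- \frac{5}{2}\right) \left(-3\right) \left(-2397\right) = \frac{15}{2} \left(-2397\right) = - \frac{35955}{2}$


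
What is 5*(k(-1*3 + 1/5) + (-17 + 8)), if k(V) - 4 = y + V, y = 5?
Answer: -14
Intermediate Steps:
k(V) = 9 + V (k(V) = 4 + (5 + V) = 9 + V)
5*(k(-1*3 + 1/5) + (-17 + 8)) = 5*((9 + (-1*3 + 1/5)) + (-17 + 8)) = 5*((9 + (-3 + ⅕)) - 9) = 5*((9 - 14/5) - 9) = 5*(31/5 - 9) = 5*(-14/5) = -14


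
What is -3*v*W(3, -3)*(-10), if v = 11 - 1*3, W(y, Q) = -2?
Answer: -480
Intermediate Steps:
v = 8 (v = 11 - 3 = 8)
-3*v*W(3, -3)*(-10) = -3*8*(-2)*(-10) = -(-48)*(-10) = -3*160 = -480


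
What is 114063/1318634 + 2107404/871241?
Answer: 2878270928319/1148848004794 ≈ 2.5054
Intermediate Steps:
114063/1318634 + 2107404/871241 = 2878270928319/1148848004794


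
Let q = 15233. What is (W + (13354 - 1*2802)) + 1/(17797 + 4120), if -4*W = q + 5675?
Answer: 116708026/21917 ≈ 5325.0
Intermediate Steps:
W = -5227 (W = -(15233 + 5675)/4 = -¼*20908 = -5227)
(W + (13354 - 1*2802)) + 1/(17797 + 4120) = (-5227 + (13354 - 1*2802)) + 1/(17797 + 4120) = (-5227 + (13354 - 2802)) + 1/21917 = (-5227 + 10552) + 1/21917 = 5325 + 1/21917 = 116708026/21917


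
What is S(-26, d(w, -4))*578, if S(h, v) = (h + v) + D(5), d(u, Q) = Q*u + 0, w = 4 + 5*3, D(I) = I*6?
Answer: -41616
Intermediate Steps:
D(I) = 6*I
w = 19 (w = 4 + 15 = 19)
d(u, Q) = Q*u
S(h, v) = 30 + h + v (S(h, v) = (h + v) + 6*5 = (h + v) + 30 = 30 + h + v)
S(-26, d(w, -4))*578 = (30 - 26 - 4*19)*578 = (30 - 26 - 76)*578 = -72*578 = -41616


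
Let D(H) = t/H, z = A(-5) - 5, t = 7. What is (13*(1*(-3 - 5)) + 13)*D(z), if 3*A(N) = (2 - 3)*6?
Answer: 91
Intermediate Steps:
A(N) = -2 (A(N) = ((2 - 3)*6)/3 = (-1*6)/3 = (1/3)*(-6) = -2)
z = -7 (z = -2 - 5 = -7)
D(H) = 7/H
(13*(1*(-3 - 5)) + 13)*D(z) = (13*(1*(-3 - 5)) + 13)*(7/(-7)) = (13*(1*(-8)) + 13)*(7*(-1/7)) = (13*(-8) + 13)*(-1) = (-104 + 13)*(-1) = -91*(-1) = 91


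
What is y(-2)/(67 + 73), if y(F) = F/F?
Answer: 1/140 ≈ 0.0071429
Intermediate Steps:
y(F) = 1
y(-2)/(67 + 73) = 1/(67 + 73) = 1/140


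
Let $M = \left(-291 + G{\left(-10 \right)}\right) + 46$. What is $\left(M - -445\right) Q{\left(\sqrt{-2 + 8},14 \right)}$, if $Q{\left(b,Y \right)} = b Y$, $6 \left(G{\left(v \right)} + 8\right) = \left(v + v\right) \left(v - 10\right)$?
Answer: $\frac{10864 \sqrt{6}}{3} \approx 8870.4$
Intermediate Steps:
$G{\left(v \right)} = -8 + \frac{v \left(-10 + v\right)}{3}$ ($G{\left(v \right)} = -8 + \frac{\left(v + v\right) \left(v - 10\right)}{6} = -8 + \frac{2 v \left(-10 + v\right)}{6} = -8 + \frac{v \left(-10 + v\right)}{3}$)
$M = - \frac{559}{3}$ ($M = \left(-291 - \left(- \frac{76}{3} - \frac{100}{3}\right)\right) + 46 = \left(-291 + \left(-8 + \frac{100}{3} + \frac{1}{3} \cdot 100\right)\right) + 46 = \left(-291 + \left(-8 + \frac{100}{3} + \frac{100}{3}\right)\right) + 46 = \left(-291 + \frac{176}{3}\right) + 46 = - \frac{697}{3} + 46 = - \frac{559}{3} \approx -186.33$)
$Q{\left(b,Y \right)} = Y b$
$\left(M - -445\right) Q{\left(\sqrt{-2 + 8},14 \right)} = \left(- \frac{559}{3} - -445\right) 14 \sqrt{-2 + 8} = \left(- \frac{559}{3} + 445\right) 14 \sqrt{6} = \frac{776 \cdot 14 \sqrt{6}}{3} = \frac{10864 \sqrt{6}}{3}$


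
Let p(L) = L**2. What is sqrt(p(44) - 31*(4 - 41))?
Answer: sqrt(3083) ≈ 55.525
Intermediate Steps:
sqrt(p(44) - 31*(4 - 41)) = sqrt(44**2 - 31*(4 - 41)) = sqrt(1936 - 31*(-37)) = sqrt(1936 + 1147) = sqrt(3083)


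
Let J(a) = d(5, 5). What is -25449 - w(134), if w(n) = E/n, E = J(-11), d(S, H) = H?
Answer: -3410171/134 ≈ -25449.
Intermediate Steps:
J(a) = 5
E = 5
w(n) = 5/n
-25449 - w(134) = -25449 - 5/134 = -3410171/134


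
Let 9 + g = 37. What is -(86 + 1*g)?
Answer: -114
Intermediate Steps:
g = 28 (g = -9 + 37 = 28)
-(86 + 1*g) = -(86 + 1*28) = -(86 + 28) = -1*114 = -114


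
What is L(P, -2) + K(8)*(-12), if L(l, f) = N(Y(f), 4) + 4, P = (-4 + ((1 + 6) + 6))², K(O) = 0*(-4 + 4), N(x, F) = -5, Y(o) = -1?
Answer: -1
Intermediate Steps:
K(O) = 0 (K(O) = 0*0 = 0)
P = 81 (P = (-4 + (7 + 6))² = (-4 + 13)² = 9² = 81)
L(l, f) = -1 (L(l, f) = -5 + 4 = -1)
L(P, -2) + K(8)*(-12) = -1 + 0*(-12) = -1 + 0 = -1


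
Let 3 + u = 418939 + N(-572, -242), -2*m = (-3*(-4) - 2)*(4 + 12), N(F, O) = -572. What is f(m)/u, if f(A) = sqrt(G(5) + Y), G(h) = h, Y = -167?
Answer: 9*I*sqrt(2)/418364 ≈ 3.0423e-5*I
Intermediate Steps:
m = -80 (m = -(-3*(-4) - 2)*(4 + 12)/2 = -(12 - 2)*16/2 = -5*16 = -1/2*160 = -80)
f(A) = 9*I*sqrt(2) (f(A) = sqrt(5 - 167) = sqrt(-162) = 9*I*sqrt(2))
u = 418364 (u = -3 + (418939 - 572) = -3 + 418367 = 418364)
f(m)/u = (9*I*sqrt(2))/418364 = (9*I*sqrt(2))*(1/418364) = 9*I*sqrt(2)/418364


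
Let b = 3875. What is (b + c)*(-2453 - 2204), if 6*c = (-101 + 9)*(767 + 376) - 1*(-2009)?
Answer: 372080329/6 ≈ 6.2013e+7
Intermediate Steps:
c = -103147/6 (c = ((-101 + 9)*(767 + 376) - 1*(-2009))/6 = (-92*1143 + 2009)/6 = (-105156 + 2009)/6 = (⅙)*(-103147) = -103147/6 ≈ -17191.)
(b + c)*(-2453 - 2204) = (3875 - 103147/6)*(-2453 - 2204) = -79897/6*(-4657) = 372080329/6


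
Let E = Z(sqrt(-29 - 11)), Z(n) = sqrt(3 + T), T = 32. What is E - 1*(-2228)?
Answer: 2228 + sqrt(35) ≈ 2233.9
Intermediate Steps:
Z(n) = sqrt(35) (Z(n) = sqrt(3 + 32) = sqrt(35))
E = sqrt(35) ≈ 5.9161
E - 1*(-2228) = sqrt(35) - 1*(-2228) = sqrt(35) + 2228 = 2228 + sqrt(35)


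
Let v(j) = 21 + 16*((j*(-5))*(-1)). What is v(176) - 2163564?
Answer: -2149463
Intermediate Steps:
v(j) = 21 + 80*j (v(j) = 21 + 16*(-5*j*(-1)) = 21 + 16*(5*j) = 21 + 80*j)
v(176) - 2163564 = (21 + 80*176) - 2163564 = (21 + 14080) - 2163564 = 14101 - 2163564 = -2149463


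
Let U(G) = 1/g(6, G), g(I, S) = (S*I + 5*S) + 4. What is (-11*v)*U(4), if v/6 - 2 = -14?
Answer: 33/2 ≈ 16.500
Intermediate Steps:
v = -72 (v = 12 + 6*(-14) = 12 - 84 = -72)
g(I, S) = 4 + 5*S + I*S (g(I, S) = (I*S + 5*S) + 4 = (5*S + I*S) + 4 = 4 + 5*S + I*S)
U(G) = 1/(4 + 11*G) (U(G) = 1/(4 + 5*G + 6*G) = 1/(4 + 11*G))
(-11*v)*U(4) = (-11*(-72))/(4 + 11*4) = 792/(4 + 44) = 792/48 = 792*(1/48) = 33/2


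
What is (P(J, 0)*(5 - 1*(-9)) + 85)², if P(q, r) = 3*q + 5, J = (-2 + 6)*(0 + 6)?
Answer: 1352569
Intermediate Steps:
J = 24 (J = 4*6 = 24)
P(q, r) = 5 + 3*q
(P(J, 0)*(5 - 1*(-9)) + 85)² = ((5 + 3*24)*(5 - 1*(-9)) + 85)² = ((5 + 72)*(5 + 9) + 85)² = (77*14 + 85)² = (1078 + 85)² = 1163² = 1352569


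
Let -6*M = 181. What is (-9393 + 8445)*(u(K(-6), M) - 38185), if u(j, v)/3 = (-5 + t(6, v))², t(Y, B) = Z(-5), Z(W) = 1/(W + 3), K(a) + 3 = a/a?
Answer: 36113349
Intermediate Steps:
K(a) = -2 (K(a) = -3 + a/a = -3 + 1 = -2)
Z(W) = 1/(3 + W)
t(Y, B) = -½ (t(Y, B) = 1/(3 - 5) = 1/(-2) = -½)
M = -181/6 (M = -⅙*181 = -181/6 ≈ -30.167)
u(j, v) = 363/4 (u(j, v) = 3*(-5 - ½)² = 3*(-11/2)² = 3*(121/4) = 363/4)
(-9393 + 8445)*(u(K(-6), M) - 38185) = (-9393 + 8445)*(363/4 - 38185) = -948*(-152377/4) = 36113349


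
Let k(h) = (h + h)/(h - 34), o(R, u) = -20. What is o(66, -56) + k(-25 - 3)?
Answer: -592/31 ≈ -19.097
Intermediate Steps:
k(h) = 2*h/(-34 + h) (k(h) = (2*h)/(-34 + h) = 2*h/(-34 + h))
o(66, -56) + k(-25 - 3) = -20 + 2*(-25 - 3)/(-34 + (-25 - 3)) = -20 + 2*(-28)/(-34 - 28) = -20 + 2*(-28)/(-62) = -20 + 2*(-28)*(-1/62) = -20 + 28/31 = -592/31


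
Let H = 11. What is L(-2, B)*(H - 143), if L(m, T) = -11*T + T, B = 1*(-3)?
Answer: -3960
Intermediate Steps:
B = -3
L(m, T) = -10*T
L(-2, B)*(H - 143) = (-10*(-3))*(11 - 143) = 30*(-132) = -3960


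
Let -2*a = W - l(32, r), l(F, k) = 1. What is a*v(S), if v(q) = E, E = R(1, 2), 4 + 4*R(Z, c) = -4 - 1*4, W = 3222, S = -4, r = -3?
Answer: 9663/2 ≈ 4831.5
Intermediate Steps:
R(Z, c) = -3 (R(Z, c) = -1 + (-4 - 1*4)/4 = -1 + (-4 - 4)/4 = -1 + (¼)*(-8) = -1 - 2 = -3)
E = -3
a = -3221/2 (a = -(3222 - 1*1)/2 = -(3222 - 1)/2 = -½*3221 = -3221/2 ≈ -1610.5)
v(q) = -3
a*v(S) = -3221/2*(-3) = 9663/2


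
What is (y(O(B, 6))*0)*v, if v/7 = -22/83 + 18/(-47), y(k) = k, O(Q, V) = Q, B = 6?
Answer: 0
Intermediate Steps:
v = -17696/3901 (v = 7*(-22/83 + 18/(-47)) = 7*(-22*1/83 + 18*(-1/47)) = 7*(-22/83 - 18/47) = 7*(-2528/3901) = -17696/3901 ≈ -4.5363)
(y(O(B, 6))*0)*v = (6*0)*(-17696/3901) = 0*(-17696/3901) = 0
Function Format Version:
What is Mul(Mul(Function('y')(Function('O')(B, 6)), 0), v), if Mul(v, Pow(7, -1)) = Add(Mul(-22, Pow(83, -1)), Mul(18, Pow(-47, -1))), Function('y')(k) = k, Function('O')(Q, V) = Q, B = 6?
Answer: 0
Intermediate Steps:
v = Rational(-17696, 3901) (v = Mul(7, Add(Mul(-22, Pow(83, -1)), Mul(18, Pow(-47, -1)))) = Mul(7, Add(Mul(-22, Rational(1, 83)), Mul(18, Rational(-1, 47)))) = Mul(7, Add(Rational(-22, 83), Rational(-18, 47))) = Mul(7, Rational(-2528, 3901)) = Rational(-17696, 3901) ≈ -4.5363)
Mul(Mul(Function('y')(Function('O')(B, 6)), 0), v) = Mul(Mul(6, 0), Rational(-17696, 3901)) = Mul(0, Rational(-17696, 3901)) = 0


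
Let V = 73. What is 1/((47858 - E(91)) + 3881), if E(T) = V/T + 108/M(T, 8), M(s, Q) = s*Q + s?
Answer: 91/4708164 ≈ 1.9328e-5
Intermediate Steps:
M(s, Q) = s + Q*s (M(s, Q) = Q*s + s = s + Q*s)
E(T) = 85/T (E(T) = 73/T + 108/((T*(1 + 8))) = 73/T + 108/((T*9)) = 73/T + 108/((9*T)) = 73/T + 108*(1/(9*T)) = 73/T + 12/T = 85/T)
1/((47858 - E(91)) + 3881) = 1/((47858 - 85/91) + 3881) = 1/(4354993/91 + 3881) = 1/(4708164/91) = 91/4708164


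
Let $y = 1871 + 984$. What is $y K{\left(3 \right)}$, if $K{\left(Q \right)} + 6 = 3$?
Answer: $-8565$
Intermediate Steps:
$y = 2855$
$K{\left(Q \right)} = -3$ ($K{\left(Q \right)} = -6 + 3 = -3$)
$y K{\left(3 \right)} = 2855 \left(-3\right) = -8565$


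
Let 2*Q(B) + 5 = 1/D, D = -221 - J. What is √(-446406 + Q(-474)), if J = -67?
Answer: 3*I*√1176336007/154 ≈ 668.14*I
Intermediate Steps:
D = -154 (D = -221 - 1*(-67) = -221 + 67 = -154)
Q(B) = -771/308 (Q(B) = -5/2 + (½)/(-154) = -5/2 + (½)*(-1/154) = -5/2 - 1/308 = -771/308)
√(-446406 + Q(-474)) = √(-446406 - 771/308) = √(-137493819/308) = 3*I*√1176336007/154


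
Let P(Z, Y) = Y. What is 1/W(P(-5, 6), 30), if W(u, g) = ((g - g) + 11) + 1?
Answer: 1/12 ≈ 0.083333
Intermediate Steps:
W(u, g) = 12 (W(u, g) = (0 + 11) + 1 = 11 + 1 = 12)
1/W(P(-5, 6), 30) = 1/12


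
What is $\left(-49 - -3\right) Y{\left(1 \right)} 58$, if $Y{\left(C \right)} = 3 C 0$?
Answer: $0$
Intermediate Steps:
$Y{\left(C \right)} = 0$
$\left(-49 - -3\right) Y{\left(1 \right)} 58 = \left(-49 - -3\right) 0 \cdot 58 = \left(-49 + 3\right) 0 \cdot 58 = \left(-46\right) 0 \cdot 58 = 0 \cdot 58 = 0$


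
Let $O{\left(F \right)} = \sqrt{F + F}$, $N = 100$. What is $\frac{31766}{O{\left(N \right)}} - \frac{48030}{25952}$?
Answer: $- \frac{24015}{12976} + \frac{15883 \sqrt{2}}{10} \approx 2244.3$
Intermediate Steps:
$O{\left(F \right)} = \sqrt{2} \sqrt{F}$ ($O{\left(F \right)} = \sqrt{2 F} = \sqrt{2} \sqrt{F}$)
$\frac{31766}{O{\left(N \right)}} - \frac{48030}{25952} = \frac{31766}{\sqrt{2} \sqrt{100}} - \frac{48030}{25952} = \frac{31766}{\sqrt{2} \cdot 10} - \frac{24015}{12976} = \frac{31766}{10 \sqrt{2}} - \frac{24015}{12976} = 31766 \frac{\sqrt{2}}{20} - \frac{24015}{12976} = \frac{15883 \sqrt{2}}{10} - \frac{24015}{12976} = - \frac{24015}{12976} + \frac{15883 \sqrt{2}}{10}$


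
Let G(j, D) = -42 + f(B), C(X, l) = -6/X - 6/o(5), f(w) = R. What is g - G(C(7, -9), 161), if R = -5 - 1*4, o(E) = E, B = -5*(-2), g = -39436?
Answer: -39385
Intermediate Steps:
B = 10
R = -9 (R = -5 - 4 = -9)
f(w) = -9
C(X, l) = -6/5 - 6/X (C(X, l) = -6/X - 6/5 = -6/5 - 6/X)
G(j, D) = -51 (G(j, D) = -42 - 9 = -51)
g - G(C(7, -9), 161) = -39436 - 1*(-51) = -39436 + 51 = -39385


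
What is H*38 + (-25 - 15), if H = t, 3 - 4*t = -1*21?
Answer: 188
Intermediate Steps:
t = 6 (t = ¾ - (-1)*21/4 = ¾ - ¼*(-21) = ¾ + 21/4 = 6)
H = 6
H*38 + (-25 - 15) = 6*38 + (-25 - 15) = 228 - 40 = 188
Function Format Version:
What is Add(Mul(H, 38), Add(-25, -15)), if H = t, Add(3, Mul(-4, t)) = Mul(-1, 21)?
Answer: 188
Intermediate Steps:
t = 6 (t = Add(Rational(3, 4), Mul(Rational(-1, 4), Mul(-1, 21))) = Add(Rational(3, 4), Mul(Rational(-1, 4), -21)) = Add(Rational(3, 4), Rational(21, 4)) = 6)
H = 6
Add(Mul(H, 38), Add(-25, -15)) = Add(Mul(6, 38), Add(-25, -15)) = Add(228, -40) = 188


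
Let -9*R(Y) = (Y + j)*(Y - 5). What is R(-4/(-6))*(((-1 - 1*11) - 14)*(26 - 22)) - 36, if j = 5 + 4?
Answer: -42124/81 ≈ -520.05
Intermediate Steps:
j = 9
R(Y) = -(-5 + Y)*(9 + Y)/9 (R(Y) = -(Y + 9)*(Y - 5)/9 = -(9 + Y)*(-5 + Y)/9 = -(-5 + Y)*(9 + Y)/9)
R(-4/(-6))*(((-1 - 1*11) - 14)*(26 - 22)) - 36 = (5 - (-16)/(9*(-6)) - (-4/(-6))**2/9)*(((-1 - 1*11) - 14)*(26 - 22)) - 36 = (5 - (-16)*(-1)/(9*6) - (-4*(-1/6))**2/9)*(((-1 - 11) - 14)*4) - 36 = (5 - 4/9*2/3 - (2/3)**2/9)*((-12 - 14)*4) - 36 = (5 - 8/27 - 1/9*4/9)*(-26*4) - 36 = (5 - 8/27 - 4/81)*(-104) - 36 = (377/81)*(-104) - 36 = -39208/81 - 36 = -42124/81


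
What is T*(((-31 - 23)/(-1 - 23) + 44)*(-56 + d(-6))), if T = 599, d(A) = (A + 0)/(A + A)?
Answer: -12300465/8 ≈ -1.5376e+6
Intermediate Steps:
d(A) = ½ (d(A) = A/((2*A)) = A*(1/(2*A)) = ½)
T*(((-31 - 23)/(-1 - 23) + 44)*(-56 + d(-6))) = 599*(((-31 - 23)/(-1 - 23) + 44)*(-56 + ½)) = 599*((-54/(-24) + 44)*(-111/2)) = 599*((-54*(-1/24) + 44)*(-111/2)) = 599*((9/4 + 44)*(-111/2)) = 599*((185/4)*(-111/2)) = 599*(-20535/8) = -12300465/8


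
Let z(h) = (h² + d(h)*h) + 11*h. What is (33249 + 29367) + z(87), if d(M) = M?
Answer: 78711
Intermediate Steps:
z(h) = 2*h² + 11*h (z(h) = (h² + h*h) + 11*h = (h² + h²) + 11*h = 2*h² + 11*h)
(33249 + 29367) + z(87) = (33249 + 29367) + 87*(11 + 2*87) = 62616 + 87*(11 + 174) = 62616 + 87*185 = 62616 + 16095 = 78711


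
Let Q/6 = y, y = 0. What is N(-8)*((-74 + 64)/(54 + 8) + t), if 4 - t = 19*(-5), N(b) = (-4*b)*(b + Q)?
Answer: -784384/31 ≈ -25303.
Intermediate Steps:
Q = 0 (Q = 6*0 = 0)
N(b) = -4*b² (N(b) = (-4*b)*(b + 0) = (-4*b)*b = -4*b²)
t = 99 (t = 4 - 19*(-5) = 4 - 1*(-95) = 4 + 95 = 99)
N(-8)*((-74 + 64)/(54 + 8) + t) = (-4*(-8)²)*((-74 + 64)/(54 + 8) + 99) = (-4*64)*(-10/62 + 99) = -256*(-10*1/62 + 99) = -256*(-5/31 + 99) = -256*3064/31 = -784384/31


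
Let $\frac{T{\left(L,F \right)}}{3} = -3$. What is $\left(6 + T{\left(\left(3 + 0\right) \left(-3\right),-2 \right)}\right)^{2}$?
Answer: $9$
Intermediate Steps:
$T{\left(L,F \right)} = -9$ ($T{\left(L,F \right)} = 3 \left(-3\right) = -9$)
$\left(6 + T{\left(\left(3 + 0\right) \left(-3\right),-2 \right)}\right)^{2} = \left(6 - 9\right)^{2} = \left(-3\right)^{2} = 9$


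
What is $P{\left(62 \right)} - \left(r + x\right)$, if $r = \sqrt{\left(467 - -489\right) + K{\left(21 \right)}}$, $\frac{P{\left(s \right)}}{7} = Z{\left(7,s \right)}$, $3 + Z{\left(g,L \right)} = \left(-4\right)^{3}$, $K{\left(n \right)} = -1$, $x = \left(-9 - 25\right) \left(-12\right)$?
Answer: $-877 - \sqrt{955} \approx -907.9$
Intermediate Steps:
$x = 408$ ($x = \left(-34\right) \left(-12\right) = 408$)
$Z{\left(g,L \right)} = -67$ ($Z{\left(g,L \right)} = -3 + \left(-4\right)^{3} = -3 - 64 = -67$)
$P{\left(s \right)} = -469$ ($P{\left(s \right)} = 7 \left(-67\right) = -469$)
$r = \sqrt{955}$ ($r = \sqrt{\left(467 - -489\right) - 1} = \sqrt{\left(467 + 489\right) - 1} = \sqrt{956 - 1} = \sqrt{955} \approx 30.903$)
$P{\left(62 \right)} - \left(r + x\right) = -469 - \left(\sqrt{955} + 408\right) = -469 - \left(408 + \sqrt{955}\right) = -877 - \sqrt{955}$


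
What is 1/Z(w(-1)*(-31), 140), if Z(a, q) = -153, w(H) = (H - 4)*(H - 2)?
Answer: -1/153 ≈ -0.0065359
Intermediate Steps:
w(H) = (-4 + H)*(-2 + H)
1/Z(w(-1)*(-31), 140) = 1/(-153) = -1/153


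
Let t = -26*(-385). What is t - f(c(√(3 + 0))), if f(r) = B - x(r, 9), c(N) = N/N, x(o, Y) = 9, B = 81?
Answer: 9938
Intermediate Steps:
t = 10010
c(N) = 1
f(r) = 72 (f(r) = 81 - 1*9 = 81 - 9 = 72)
t - f(c(√(3 + 0))) = 10010 - 1*72 = 10010 - 72 = 9938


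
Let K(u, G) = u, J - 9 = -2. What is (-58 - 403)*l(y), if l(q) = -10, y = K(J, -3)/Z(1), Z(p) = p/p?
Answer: 4610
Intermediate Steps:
J = 7 (J = 9 - 2 = 7)
Z(p) = 1
y = 7 (y = 7/1 = 7*1 = 7)
(-58 - 403)*l(y) = (-58 - 403)*(-10) = -461*(-10) = 4610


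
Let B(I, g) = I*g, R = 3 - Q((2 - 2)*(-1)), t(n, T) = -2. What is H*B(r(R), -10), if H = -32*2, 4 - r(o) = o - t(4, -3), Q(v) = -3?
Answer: -2560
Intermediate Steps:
R = 6 (R = 3 - 1*(-3) = 3 + 3 = 6)
r(o) = 2 - o (r(o) = 4 - (o - 1*(-2)) = 4 - (o + 2) = 4 - (2 + o) = 4 + (-2 - o) = 2 - o)
H = -64
H*B(r(R), -10) = -64*(2 - 1*6)*(-10) = -64*(2 - 6)*(-10) = -(-256)*(-10) = -64*40 = -2560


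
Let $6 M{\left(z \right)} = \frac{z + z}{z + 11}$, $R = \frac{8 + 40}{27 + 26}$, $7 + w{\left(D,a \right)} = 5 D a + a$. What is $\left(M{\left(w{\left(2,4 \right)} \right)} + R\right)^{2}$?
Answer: $\frac{78730129}{58247424} \approx 1.3517$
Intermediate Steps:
$w{\left(D,a \right)} = -7 + a + 5 D a$ ($w{\left(D,a \right)} = -7 + \left(5 D a + a\right) = -7 + \left(a + 5 D a\right) = -7 + a + 5 D a$)
$R = \frac{48}{53} \approx 0.90566$
$M{\left(z \right)} = \frac{z}{3 \left(11 + z\right)}$ ($M{\left(z \right)} = \frac{\left(z + z\right) \frac{1}{z + 11}}{6} = \frac{2 z \frac{1}{11 + z}}{6} = \frac{z}{3 \left(11 + z\right)}$)
$\left(M{\left(w{\left(2,4 \right)} \right)} + R\right)^{2} = \left(\frac{-7 + 4 + 5 \cdot 2 \cdot 4}{3 \left(11 + \left(-7 + 4 + 5 \cdot 2 \cdot 4\right)\right)} + \frac{48}{53}\right)^{2} = \left(\frac{-7 + 4 + 40}{3 \left(11 + \left(-7 + 4 + 40\right)\right)} + \frac{48}{53}\right)^{2} = \left(\frac{1}{3} \cdot 37 \frac{1}{11 + 37} + \frac{48}{53}\right)^{2} = \left(\frac{1}{3} \cdot 37 \cdot \frac{1}{48} + \frac{48}{53}\right)^{2} = \left(\frac{37}{144} + \frac{48}{53}\right)^{2} = \left(\frac{8873}{7632}\right)^{2} = \frac{78730129}{58247424}$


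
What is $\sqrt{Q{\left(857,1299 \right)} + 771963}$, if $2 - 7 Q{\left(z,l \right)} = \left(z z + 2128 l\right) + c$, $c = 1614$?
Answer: $\frac{4 \sqrt{832741}}{7} \approx 521.46$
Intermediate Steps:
$Q{\left(z,l \right)} = - \frac{1612}{7} - 304 l - \frac{z^{2}}{7}$ ($Q{\left(z,l \right)} = \frac{2}{7} - \frac{\left(z z + 2128 l\right) + 1614}{7} = \frac{2}{7} - \frac{\left(z^{2} + 2128 l\right) + 1614}{7} = \frac{2}{7} - \frac{1614 + z^{2} + 2128 l}{7} = \frac{2}{7} - \left(\frac{1614}{7} + 304 l + \frac{z^{2}}{7}\right) = - \frac{1612}{7} - 304 l - \frac{z^{2}}{7}$)
$\sqrt{Q{\left(857,1299 \right)} + 771963} = \sqrt{\left(- \frac{1612}{7} - 394896 - \frac{857^{2}}{7}\right) + 771963} = \sqrt{\left(- \frac{1612}{7} - 394896 - \frac{734449}{7}\right) + 771963} = \sqrt{- \frac{3500333}{7} + 771963} = \sqrt{\frac{1903408}{7}} = \frac{4 \sqrt{832741}}{7}$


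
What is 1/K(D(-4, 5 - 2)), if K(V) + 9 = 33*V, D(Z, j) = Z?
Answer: -1/141 ≈ -0.0070922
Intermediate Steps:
K(V) = -9 + 33*V
1/K(D(-4, 5 - 2)) = 1/(-9 + 33*(-4)) = 1/(-9 - 132) = 1/(-141) = -1/141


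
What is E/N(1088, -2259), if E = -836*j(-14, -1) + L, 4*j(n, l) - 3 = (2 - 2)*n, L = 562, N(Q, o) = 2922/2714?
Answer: -88205/1461 ≈ -60.373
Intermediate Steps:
N(Q, o) = 1461/1357 (N(Q, o) = 2922*(1/2714) = 1461/1357)
j(n, l) = ¾ (j(n, l) = ¾ + ((2 - 2)*n)/4 = ¾ + (0*n)/4 = ¾ + (¼)*0 = ¾ + 0 = ¾)
E = -65 (E = -836*¾ + 562 = -627 + 562 = -65)
E/N(1088, -2259) = -65/1461/1357 = -65*1357/1461 = -88205/1461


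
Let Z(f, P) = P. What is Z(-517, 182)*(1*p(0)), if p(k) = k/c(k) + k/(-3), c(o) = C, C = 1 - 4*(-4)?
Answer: 0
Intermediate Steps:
C = 17 (C = 1 + 16 = 17)
c(o) = 17
p(k) = -14*k/51 (p(k) = k/17 + k/(-3) = k*(1/17) + k*(-1/3) = k/17 - k/3 = -14*k/51)
Z(-517, 182)*(1*p(0)) = 182*(1*(-14/51*0)) = 182*(1*0) = 182*0 = 0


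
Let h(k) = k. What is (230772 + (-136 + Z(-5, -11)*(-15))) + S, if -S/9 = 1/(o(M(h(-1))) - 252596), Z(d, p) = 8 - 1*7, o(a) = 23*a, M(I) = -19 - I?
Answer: 58349419219/253010 ≈ 2.3062e+5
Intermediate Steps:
Z(d, p) = 1 (Z(d, p) = 8 - 7 = 1)
S = 9/253010 (S = -9/(23*(-19 - 1*(-1)) - 252596) = -9/(23*(-19 + 1) - 252596) = -9/(23*(-18) - 252596) = -9/(-414 - 252596) = -9/(-253010) = -9*(-1/253010) = 9/253010 ≈ 3.5572e-5)
(230772 + (-136 + Z(-5, -11)*(-15))) + S = (230772 + (-136 + 1*(-15))) + 9/253010 = (230772 + (-136 - 15)) + 9/253010 = (230772 - 151) + 9/253010 = 230621 + 9/253010 = 58349419219/253010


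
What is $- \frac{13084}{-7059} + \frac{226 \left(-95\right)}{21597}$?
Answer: $\frac{14557602}{16939247} \approx 0.8594$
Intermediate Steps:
$- \frac{13084}{-7059} + \frac{226 \left(-95\right)}{21597} = \left(-13084\right) \left(- \frac{1}{7059}\right) - \frac{21470}{21597} = \frac{13084}{7059} - \frac{21470}{21597} = \frac{14557602}{16939247}$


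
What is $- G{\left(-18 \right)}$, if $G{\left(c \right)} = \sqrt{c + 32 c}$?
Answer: $- 3 i \sqrt{66} \approx - 24.372 i$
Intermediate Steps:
$G{\left(c \right)} = \sqrt{33} \sqrt{c}$ ($G{\left(c \right)} = \sqrt{33 c} = \sqrt{33} \sqrt{c}$)
$- G{\left(-18 \right)} = - \sqrt{33} \sqrt{-18} = - \sqrt{33} \cdot 3 i \sqrt{2} = - 3 i \sqrt{66}$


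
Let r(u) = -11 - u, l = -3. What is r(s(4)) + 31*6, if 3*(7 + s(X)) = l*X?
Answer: 186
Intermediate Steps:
s(X) = -7 - X (s(X) = -7 + (-3*X)/3 = -7 - X)
r(s(4)) + 31*6 = (-11 - (-7 - 1*4)) + 31*6 = (-11 - (-7 - 4)) + 186 = (-11 - 1*(-11)) + 186 = (-11 + 11) + 186 = 0 + 186 = 186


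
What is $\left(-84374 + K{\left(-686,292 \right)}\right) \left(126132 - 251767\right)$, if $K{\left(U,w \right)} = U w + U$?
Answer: $35852711220$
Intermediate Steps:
$K{\left(U,w \right)} = U + U w$
$\left(-84374 + K{\left(-686,292 \right)}\right) \left(126132 - 251767\right) = \left(-84374 - 686 \left(1 + 292\right)\right) \left(126132 - 251767\right) = \left(-84374 - 200998\right) \left(-125635\right) = \left(-285372\right) \left(-125635\right) = 35852711220$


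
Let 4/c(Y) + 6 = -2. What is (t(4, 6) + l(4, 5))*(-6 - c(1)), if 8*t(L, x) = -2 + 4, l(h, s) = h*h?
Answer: -715/8 ≈ -89.375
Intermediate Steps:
c(Y) = -½ (c(Y) = 4/(-6 - 2) = 4/(-8) = 4*(-⅛) = -½)
l(h, s) = h²
t(L, x) = ¼ (t(L, x) = (-2 + 4)/8 = (⅛)*2 = ¼)
(t(4, 6) + l(4, 5))*(-6 - c(1)) = (¼ + 4²)*(-6 - 1*(-½)) = (¼ + 16)*(-6 + ½) = (65/4)*(-11/2) = -715/8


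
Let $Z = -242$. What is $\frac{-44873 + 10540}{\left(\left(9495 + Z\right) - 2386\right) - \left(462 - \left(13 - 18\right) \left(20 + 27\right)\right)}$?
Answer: $- \frac{34333}{6170} \approx -5.5645$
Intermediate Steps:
$\frac{-44873 + 10540}{\left(\left(9495 + Z\right) - 2386\right) - \left(462 - \left(13 - 18\right) \left(20 + 27\right)\right)} = \frac{-44873 + 10540}{\left(\left(9495 - 242\right) - 2386\right) - \left(462 - \left(13 - 18\right) \left(20 + 27\right)\right)} = - \frac{34333}{\left(9253 - 2386\right) - 697} = - \frac{34333}{6867 - 697} = - \frac{34333}{6170}$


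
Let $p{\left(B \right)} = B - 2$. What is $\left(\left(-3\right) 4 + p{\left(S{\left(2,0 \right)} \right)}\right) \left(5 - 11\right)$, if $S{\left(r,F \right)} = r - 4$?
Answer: $96$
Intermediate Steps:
$S{\left(r,F \right)} = -4 + r$
$p{\left(B \right)} = -2 + B$
$\left(\left(-3\right) 4 + p{\left(S{\left(2,0 \right)} \right)}\right) \left(5 - 11\right) = \left(\left(-3\right) 4 + \left(-2 + \left(-4 + 2\right)\right)\right) \left(5 - 11\right) = \left(-12 - 4\right) \left(-6\right) = \left(-16\right) \left(-6\right) = 96$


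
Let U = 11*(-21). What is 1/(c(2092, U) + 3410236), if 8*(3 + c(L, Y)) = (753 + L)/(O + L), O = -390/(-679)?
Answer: 11366864/38763656651067 ≈ 2.9324e-7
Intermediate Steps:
O = 390/679 (O = -390*(-1/679) = 390/679 ≈ 0.57437)
U = -231
c(L, Y) = -3 + (753 + L)/(8*(390/679 + L)) (c(L, Y) = -3 + ((753 + L)/(390/679 + L))/8 = -3 + (753 + L)/(8*(390/679 + L)))
1/(c(2092, U) + 3410236) = 1/((501927 - 15617*2092)/(8*(390 + 679*2092)) + 3410236) = 1/((501927 - 32670764)/(8*(390 + 1420468)) + 3410236) = 1/((⅛)*(-32168837)/1420858 + 3410236) = 1/((⅛)*(1/1420858)*(-32168837) + 3410236) = 1/(-32168837/11366864 + 3410236) = 1/(38763656651067/11366864) = 11366864/38763656651067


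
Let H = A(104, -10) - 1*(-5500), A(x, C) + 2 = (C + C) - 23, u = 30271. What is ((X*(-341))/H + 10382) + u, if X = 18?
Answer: 221755977/5455 ≈ 40652.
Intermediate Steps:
A(x, C) = -25 + 2*C (A(x, C) = -2 + ((C + C) - 23) = -2 + (2*C - 23) = -2 + (-23 + 2*C) = -25 + 2*C)
H = 5455 (H = (-25 + 2*(-10)) - 1*(-5500) = (-25 - 20) + 5500 = -45 + 5500 = 5455)
((X*(-341))/H + 10382) + u = ((18*(-341))/5455 + 10382) + 30271 = (-6138*1/5455 + 10382) + 30271 = (-6138/5455 + 10382) + 30271 = 56627672/5455 + 30271 = 221755977/5455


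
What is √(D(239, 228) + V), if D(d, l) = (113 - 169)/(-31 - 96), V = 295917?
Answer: √4772852405/127 ≈ 543.98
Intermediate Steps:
D(d, l) = 56/127 (D(d, l) = -56/(-127) = -56*(-1/127) = 56/127)
√(D(239, 228) + V) = √(56/127 + 295917) = √(37581515/127) = √4772852405/127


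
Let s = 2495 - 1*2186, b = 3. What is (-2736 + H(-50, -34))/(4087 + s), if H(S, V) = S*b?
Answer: -1443/2198 ≈ -0.65651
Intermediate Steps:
s = 309 (s = 2495 - 2186 = 309)
H(S, V) = 3*S (H(S, V) = S*3 = 3*S)
(-2736 + H(-50, -34))/(4087 + s) = (-2736 + 3*(-50))/(4087 + 309) = (-2736 - 150)/4396 = -2886*1/4396 = -1443/2198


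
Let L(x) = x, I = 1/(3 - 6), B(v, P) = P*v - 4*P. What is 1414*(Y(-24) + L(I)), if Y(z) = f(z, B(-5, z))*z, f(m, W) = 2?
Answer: -205030/3 ≈ -68343.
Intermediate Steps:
B(v, P) = -4*P + P*v
I = -⅓ (I = 1/(-3) = -⅓ ≈ -0.33333)
Y(z) = 2*z
1414*(Y(-24) + L(I)) = 1414*(2*(-24) - ⅓) = 1414*(-48 - ⅓) = 1414*(-145/3) = -205030/3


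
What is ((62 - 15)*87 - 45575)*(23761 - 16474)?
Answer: -302308482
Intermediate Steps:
((62 - 15)*87 - 45575)*(23761 - 16474) = (47*87 - 45575)*7287 = (4089 - 45575)*7287 = -41486*7287 = -302308482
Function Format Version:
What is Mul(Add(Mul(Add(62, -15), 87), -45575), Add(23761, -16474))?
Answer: -302308482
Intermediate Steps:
Mul(Add(Mul(Add(62, -15), 87), -45575), Add(23761, -16474)) = Mul(Add(Mul(47, 87), -45575), 7287) = Mul(Add(4089, -45575), 7287) = Mul(-41486, 7287) = -302308482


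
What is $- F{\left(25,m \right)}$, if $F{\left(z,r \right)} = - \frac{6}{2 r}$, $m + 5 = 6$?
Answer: $3$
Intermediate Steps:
$m = 1$ ($m = -5 + 6 = 1$)
$F{\left(z,r \right)} = - \frac{3}{r}$ ($F{\left(z,r \right)} = - 6 \frac{1}{2 r} = - \frac{3}{r}$)
$- F{\left(25,m \right)} = - \frac{-3}{1} = - \left(-3\right) 1 = \left(-1\right) \left(-3\right) = 3$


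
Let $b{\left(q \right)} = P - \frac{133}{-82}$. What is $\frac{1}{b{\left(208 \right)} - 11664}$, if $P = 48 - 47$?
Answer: $- \frac{82}{956233} \approx -8.5753 \cdot 10^{-5}$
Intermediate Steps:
$P = 1$
$b{\left(q \right)} = \frac{215}{82}$ ($b{\left(q \right)} = 1 - \frac{133}{-82} = 1 - - \frac{133}{82} = 1 + \frac{133}{82} = \frac{215}{82}$)
$\frac{1}{b{\left(208 \right)} - 11664} = \frac{1}{\frac{215}{82} - 11664} = \frac{1}{- \frac{956233}{82}} = - \frac{82}{956233}$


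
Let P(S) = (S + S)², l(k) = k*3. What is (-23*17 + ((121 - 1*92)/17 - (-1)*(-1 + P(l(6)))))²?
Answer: 237067609/289 ≈ 8.2030e+5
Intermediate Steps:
l(k) = 3*k
P(S) = 4*S² (P(S) = (2*S)² = 4*S²)
(-23*17 + ((121 - 1*92)/17 - (-1)*(-1 + P(l(6)))))² = (-23*17 + ((121 - 1*92)/17 - (-1)*(-1 + 4*(3*6)²)))² = (-391 + ((121 - 92)*(1/17) - (-1)*(-1 + 4*18²)))² = (-391 + (29*(1/17) - (-1)*(-1 + 4*324)))² = (-391 + (29/17 - (-1)*(-1 + 1296)))² = (-391 + (29/17 - (-1)*1295))² = (-391 + (29/17 - 1*(-1295)))² = (-391 + (29/17 + 1295))² = (-391 + 22044/17)² = (15397/17)² = 237067609/289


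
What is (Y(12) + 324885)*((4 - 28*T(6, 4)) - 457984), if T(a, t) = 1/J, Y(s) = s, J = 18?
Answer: -446390500366/3 ≈ -1.4880e+11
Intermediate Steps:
T(a, t) = 1/18
(Y(12) + 324885)*((4 - 28*T(6, 4)) - 457984) = (12 + 324885)*((4 - 28*1/18) - 457984) = 324897*((4 - 14/9) - 457984) = 324897*(22/9 - 457984) = 324897*(-4121834/9) = -446390500366/3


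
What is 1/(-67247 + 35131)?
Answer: -1/32116 ≈ -3.1137e-5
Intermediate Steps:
1/(-67247 + 35131) = 1/(-32116) = -1/32116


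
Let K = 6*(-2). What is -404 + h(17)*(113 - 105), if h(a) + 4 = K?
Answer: -532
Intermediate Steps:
K = -12
h(a) = -16 (h(a) = -4 - 12 = -16)
-404 + h(17)*(113 - 105) = -404 - 16*(113 - 105) = -404 - 16*8 = -404 - 128 = -532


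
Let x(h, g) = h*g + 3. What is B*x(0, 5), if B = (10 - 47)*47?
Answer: -5217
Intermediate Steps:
x(h, g) = 3 + g*h (x(h, g) = g*h + 3 = 3 + g*h)
B = -1739 (B = -37*47 = -1739)
B*x(0, 5) = -1739*(3 + 5*0) = -1739*(3 + 0) = -1739*3 = -5217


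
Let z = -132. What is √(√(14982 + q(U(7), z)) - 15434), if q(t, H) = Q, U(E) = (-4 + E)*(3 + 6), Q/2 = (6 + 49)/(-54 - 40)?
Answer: √(-34093706 + 11891*√517)/47 ≈ 123.74*I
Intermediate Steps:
Q = -55/47 (Q = 2*((6 + 49)/(-54 - 40)) = 2*(55/(-94)) = 2*(55*(-1/94)) = 2*(-55/94) = -55/47 ≈ -1.1702)
U(E) = -36 + 9*E (U(E) = (-4 + E)*9 = -36 + 9*E)
q(t, H) = -55/47
√(√(14982 + q(U(7), z)) - 15434) = √(√(14982 - 55/47) - 15434) = √(√(704099/47) - 15434) = √(253*√517/47 - 15434) = √(-15434 + 253*√517/47)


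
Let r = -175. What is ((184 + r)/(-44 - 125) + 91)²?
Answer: 236236900/28561 ≈ 8271.3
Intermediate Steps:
((184 + r)/(-44 - 125) + 91)² = ((184 - 175)/(-44 - 125) + 91)² = (9/(-169) + 91)² = (9*(-1/169) + 91)² = (-9/169 + 91)² = (15370/169)² = 236236900/28561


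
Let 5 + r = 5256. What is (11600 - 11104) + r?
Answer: 5747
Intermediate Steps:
r = 5251 (r = -5 + 5256 = 5251)
(11600 - 11104) + r = (11600 - 11104) + 5251 = 496 + 5251 = 5747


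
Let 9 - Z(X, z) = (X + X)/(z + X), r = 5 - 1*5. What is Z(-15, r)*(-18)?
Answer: -126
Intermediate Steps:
r = 0 (r = 5 - 5 = 0)
Z(X, z) = 9 - 2*X/(X + z) (Z(X, z) = 9 - (X + X)/(z + X) = 9 - 2*X/(X + z))
Z(-15, r)*(-18) = ((7*(-15) + 9*0)/(-15 + 0))*(-18) = ((-105 + 0)/(-15))*(-18) = -1/15*(-105)*(-18) = 7*(-18) = -126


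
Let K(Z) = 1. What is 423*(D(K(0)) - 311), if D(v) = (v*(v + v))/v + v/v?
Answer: -130284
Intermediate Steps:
D(v) = 1 + 2*v (D(v) = (v*(2*v))/v + 1 = (2*v²)/v + 1 = 2*v + 1 = 1 + 2*v)
423*(D(K(0)) - 311) = 423*((1 + 2*1) - 311) = 423*((1 + 2) - 311) = 423*(3 - 311) = 423*(-308) = -130284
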